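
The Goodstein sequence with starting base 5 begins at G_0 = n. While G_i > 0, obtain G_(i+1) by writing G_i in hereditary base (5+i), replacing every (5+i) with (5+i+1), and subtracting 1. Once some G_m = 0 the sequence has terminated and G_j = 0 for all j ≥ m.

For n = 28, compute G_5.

(0) 28|_5 = 5^2 + 3 ↦ 6^2 + 3|_6 = 39 ⇒ 38
(1) 38|_6 = 6^2 + 2 ↦ 7^2 + 2|_7 = 51 ⇒ 50
(2) 50|_7 = 7^2 + 1 ↦ 8^2 + 1|_8 = 65 ⇒ 64
(3) 64|_8 = 8^2 ↦ 9^2|_9 = 81 ⇒ 80
(4) 80|_9 = 8·9 + 8 ↦ 8·10 + 8|_10 = 88 ⇒ 87

87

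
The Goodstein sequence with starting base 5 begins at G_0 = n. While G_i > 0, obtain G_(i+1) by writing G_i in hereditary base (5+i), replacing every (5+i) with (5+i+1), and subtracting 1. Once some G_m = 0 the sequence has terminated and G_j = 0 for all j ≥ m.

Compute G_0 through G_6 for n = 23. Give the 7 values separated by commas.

23, 26, 29, 32, 35, 37, 39

step 0: 23 = 4·5 + 3; sub 6 for 5: 4·6 + 3; = 27; G_1 = 27−1 = 26
step 1: 26 = 4·6 + 2; sub 7 for 6: 4·7 + 2; = 30; G_2 = 30−1 = 29
step 2: 29 = 4·7 + 1; sub 8 for 7: 4·8 + 1; = 33; G_3 = 33−1 = 32
step 3: 32 = 4·8; sub 9 for 8: 4·9; = 36; G_4 = 36−1 = 35
step 4: 35 = 3·9 + 8; sub 10 for 9: 3·10 + 8; = 38; G_5 = 38−1 = 37
step 5: 37 = 3·10 + 7; sub 11 for 10: 3·11 + 7; = 40; G_6 = 40−1 = 39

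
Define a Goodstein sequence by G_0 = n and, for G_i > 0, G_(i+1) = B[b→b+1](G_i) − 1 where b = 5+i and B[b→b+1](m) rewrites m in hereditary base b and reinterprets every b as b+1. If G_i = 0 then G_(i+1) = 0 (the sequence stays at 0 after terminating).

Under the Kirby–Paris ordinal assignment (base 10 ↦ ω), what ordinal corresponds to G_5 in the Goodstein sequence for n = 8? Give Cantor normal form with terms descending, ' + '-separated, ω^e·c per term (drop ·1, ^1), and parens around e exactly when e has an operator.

7

(0) 8|_5 = 5 + 3 ↦ 6 + 3|_6 = 9 ⇒ 8
(1) 8|_6 = 6 + 2 ↦ 7 + 2|_7 = 9 ⇒ 8
(2) 8|_7 = 7 + 1 ↦ 8 + 1|_8 = 9 ⇒ 8
(3) 8|_8 = 8 ↦ 9|_9 = 9 ⇒ 8
(4) 8|_9 = 8 ↦ 8|_10 = 8 ⇒ 7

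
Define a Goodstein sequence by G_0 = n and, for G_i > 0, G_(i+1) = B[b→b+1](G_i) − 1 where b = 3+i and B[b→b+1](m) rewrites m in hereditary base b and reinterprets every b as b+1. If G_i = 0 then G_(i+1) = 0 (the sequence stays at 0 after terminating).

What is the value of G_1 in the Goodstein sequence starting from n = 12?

19

(0) 12|_3 = 3^2 + 3 ↦ 4^2 + 4|_4 = 20 ⇒ 19
(1) 19|_4 = 4^2 + 3 ↦ 5^2 + 3|_5 = 28 ⇒ 27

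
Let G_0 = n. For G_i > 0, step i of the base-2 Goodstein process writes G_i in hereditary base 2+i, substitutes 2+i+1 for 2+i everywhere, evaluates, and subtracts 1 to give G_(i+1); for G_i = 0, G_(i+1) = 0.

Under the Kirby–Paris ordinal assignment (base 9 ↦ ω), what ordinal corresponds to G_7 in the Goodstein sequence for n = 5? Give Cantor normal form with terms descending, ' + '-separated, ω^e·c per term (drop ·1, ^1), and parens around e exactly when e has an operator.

5 —HB2→ 2^2 + 1 —bump→ 3^3 + 1 = 28 —(−1)→ 27
27 —HB3→ 3^3 —bump→ 4^4 = 256 —(−1)→ 255
255 —HB4→ 3·4^3 + 3·4^2 + 3·4 + 3 —bump→ 3·5^3 + 3·5^2 + 3·5 + 3 = 468 —(−1)→ 467
467 —HB5→ 3·5^3 + 3·5^2 + 3·5 + 2 —bump→ 3·6^3 + 3·6^2 + 3·6 + 2 = 776 —(−1)→ 775
775 —HB6→ 3·6^3 + 3·6^2 + 3·6 + 1 —bump→ 3·7^3 + 3·7^2 + 3·7 + 1 = 1198 —(−1)→ 1197
1197 —HB7→ 3·7^3 + 3·7^2 + 3·7 —bump→ 3·8^3 + 3·8^2 + 3·8 = 1752 —(−1)→ 1751
1751 —HB8→ 3·8^3 + 3·8^2 + 2·8 + 7 —bump→ 3·9^3 + 3·9^2 + 2·9 + 7 = 2455 —(−1)→ 2454
2454 —HB9→ 3·9^3 + 3·9^2 + 2·9 + 6 —bump→ 3·10^3 + 3·10^2 + 2·10 + 6 = 3326 —(−1)→ 3325

ω^3·3 + ω^2·3 + ω·2 + 6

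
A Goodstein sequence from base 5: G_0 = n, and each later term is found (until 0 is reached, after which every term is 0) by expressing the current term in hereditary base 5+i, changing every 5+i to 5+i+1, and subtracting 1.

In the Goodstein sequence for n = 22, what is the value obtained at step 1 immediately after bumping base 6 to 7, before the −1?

29

i=0: 22 = 4·5 + 2 (b=5); 5→6: 4·6 + 2 = 26; 26−1 = 25
i=1: 25 = 4·6 + 1 (b=6); 6→7: 4·7 + 1 = 29; 29−1 = 28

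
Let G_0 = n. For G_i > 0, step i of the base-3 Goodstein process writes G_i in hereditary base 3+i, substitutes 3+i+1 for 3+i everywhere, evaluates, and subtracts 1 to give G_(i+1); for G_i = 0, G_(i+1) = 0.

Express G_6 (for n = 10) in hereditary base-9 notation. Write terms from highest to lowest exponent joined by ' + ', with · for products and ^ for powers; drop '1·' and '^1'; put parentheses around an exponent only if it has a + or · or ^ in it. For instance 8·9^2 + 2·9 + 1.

4·9

10 —HB3→ 3^2 + 1 —bump→ 4^2 + 1 = 17 —(−1)→ 16
16 —HB4→ 4^2 —bump→ 5^2 = 25 —(−1)→ 24
24 —HB5→ 4·5 + 4 —bump→ 4·6 + 4 = 28 —(−1)→ 27
27 —HB6→ 4·6 + 3 —bump→ 4·7 + 3 = 31 —(−1)→ 30
30 —HB7→ 4·7 + 2 —bump→ 4·8 + 2 = 34 —(−1)→ 33
33 —HB8→ 4·8 + 1 —bump→ 4·9 + 1 = 37 —(−1)→ 36
36 —HB9→ 4·9 —bump→ 4·10 = 40 —(−1)→ 39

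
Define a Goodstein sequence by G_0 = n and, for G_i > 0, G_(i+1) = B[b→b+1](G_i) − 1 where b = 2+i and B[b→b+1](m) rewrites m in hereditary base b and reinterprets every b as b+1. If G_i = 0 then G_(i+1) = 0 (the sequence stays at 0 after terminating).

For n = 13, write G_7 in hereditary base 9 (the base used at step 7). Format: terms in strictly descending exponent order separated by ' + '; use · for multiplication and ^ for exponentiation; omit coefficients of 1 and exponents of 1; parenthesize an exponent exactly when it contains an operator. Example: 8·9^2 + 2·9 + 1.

step 0: 13 = 2^(2 + 1) + 2^2 + 1; sub 3 for 2: 3^(3 + 1) + 3^3 + 1; = 109; G_1 = 109−1 = 108
step 1: 108 = 3^(3 + 1) + 3^3; sub 4 for 3: 4^(4 + 1) + 4^4; = 1280; G_2 = 1280−1 = 1279
step 2: 1279 = 4^(4 + 1) + 3·4^3 + 3·4^2 + 3·4 + 3; sub 5 for 4: 5^(5 + 1) + 3·5^3 + 3·5^2 + 3·5 + 3; = 16093; G_3 = 16093−1 = 16092
step 3: 16092 = 5^(5 + 1) + 3·5^3 + 3·5^2 + 3·5 + 2; sub 6 for 5: 6^(6 + 1) + 3·6^3 + 3·6^2 + 3·6 + 2; = 280712; G_4 = 280712−1 = 280711
step 4: 280711 = 6^(6 + 1) + 3·6^3 + 3·6^2 + 3·6 + 1; sub 7 for 6: 7^(7 + 1) + 3·7^3 + 3·7^2 + 3·7 + 1; = 5765999; G_5 = 5765999−1 = 5765998
step 5: 5765998 = 7^(7 + 1) + 3·7^3 + 3·7^2 + 3·7; sub 8 for 7: 8^(8 + 1) + 3·8^3 + 3·8^2 + 3·8; = 134219480; G_6 = 134219480−1 = 134219479
step 6: 134219479 = 8^(8 + 1) + 3·8^3 + 3·8^2 + 2·8 + 7; sub 9 for 8: 9^(9 + 1) + 3·9^3 + 3·9^2 + 2·9 + 7; = 3486786856; G_7 = 3486786856−1 = 3486786855

9^(9 + 1) + 3·9^3 + 3·9^2 + 2·9 + 6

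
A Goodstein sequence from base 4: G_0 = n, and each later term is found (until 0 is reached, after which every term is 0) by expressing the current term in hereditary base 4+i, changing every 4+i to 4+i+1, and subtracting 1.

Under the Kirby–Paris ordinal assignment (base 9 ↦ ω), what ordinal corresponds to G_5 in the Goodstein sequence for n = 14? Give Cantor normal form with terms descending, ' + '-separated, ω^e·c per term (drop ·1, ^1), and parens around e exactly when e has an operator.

i=0: 14 = 3·4 + 2 (b=4); 4→5: 3·5 + 2 = 17; 17−1 = 16
i=1: 16 = 3·5 + 1 (b=5); 5→6: 3·6 + 1 = 19; 19−1 = 18
i=2: 18 = 3·6 (b=6); 6→7: 3·7 = 21; 21−1 = 20
i=3: 20 = 2·7 + 6 (b=7); 7→8: 2·8 + 6 = 22; 22−1 = 21
i=4: 21 = 2·8 + 5 (b=8); 8→9: 2·9 + 5 = 23; 23−1 = 22

ω·2 + 4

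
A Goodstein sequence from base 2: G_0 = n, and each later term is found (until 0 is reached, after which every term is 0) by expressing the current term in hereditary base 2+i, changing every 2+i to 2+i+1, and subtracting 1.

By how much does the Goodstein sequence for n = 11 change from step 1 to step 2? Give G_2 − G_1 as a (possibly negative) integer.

step 0: 11 = 2^(2 + 1) + 2 + 1; sub 3 for 2: 3^(3 + 1) + 3 + 1; = 85; G_1 = 85−1 = 84
step 1: 84 = 3^(3 + 1) + 3; sub 4 for 3: 4^(4 + 1) + 4; = 1028; G_2 = 1028−1 = 1027

943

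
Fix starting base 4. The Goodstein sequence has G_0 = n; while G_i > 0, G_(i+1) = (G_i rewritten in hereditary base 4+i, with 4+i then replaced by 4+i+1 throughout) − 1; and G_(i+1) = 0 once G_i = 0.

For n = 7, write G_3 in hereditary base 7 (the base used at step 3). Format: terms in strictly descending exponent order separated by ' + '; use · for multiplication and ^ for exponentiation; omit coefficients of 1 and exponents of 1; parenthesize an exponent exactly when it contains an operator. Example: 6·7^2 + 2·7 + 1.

7 —HB4→ 4 + 3 —bump→ 5 + 3 = 8 —(−1)→ 7
7 —HB5→ 5 + 2 —bump→ 6 + 2 = 8 —(−1)→ 7
7 —HB6→ 6 + 1 —bump→ 7 + 1 = 8 —(−1)→ 7
7 —HB7→ 7 —bump→ 8 = 8 —(−1)→ 7

7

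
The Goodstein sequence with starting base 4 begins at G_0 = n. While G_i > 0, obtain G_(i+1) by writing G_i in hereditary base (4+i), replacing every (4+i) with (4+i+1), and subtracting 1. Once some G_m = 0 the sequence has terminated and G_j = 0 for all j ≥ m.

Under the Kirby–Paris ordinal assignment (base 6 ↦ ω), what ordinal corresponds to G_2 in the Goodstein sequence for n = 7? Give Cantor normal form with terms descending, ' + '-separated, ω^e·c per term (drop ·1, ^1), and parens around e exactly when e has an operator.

G_0 = 7. HB_4(7) = 4 + 3. Bump = 8. G_1 = 7.
G_1 = 7. HB_5(7) = 5 + 2. Bump = 8. G_2 = 7.
G_2 = 7. HB_6(7) = 6 + 1. Bump = 8. G_3 = 7.

ω + 1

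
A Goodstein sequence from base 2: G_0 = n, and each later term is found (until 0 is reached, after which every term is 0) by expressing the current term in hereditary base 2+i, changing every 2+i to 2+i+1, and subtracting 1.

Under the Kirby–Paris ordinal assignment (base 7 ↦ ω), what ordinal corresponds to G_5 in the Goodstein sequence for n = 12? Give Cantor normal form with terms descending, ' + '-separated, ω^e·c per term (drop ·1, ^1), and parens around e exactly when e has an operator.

ω^(ω + 1) + ω^2·2 + ω + 4

G_0=12  [base 2] 2^(2 + 1) + 2^2  →[2↦3]→  3^(3 + 1) + 3^3 = 108  −1 ⇒ G_1=107
G_1=107  [base 3] 3^(3 + 1) + 2·3^2 + 2·3 + 2  →[3↦4]→  4^(4 + 1) + 2·4^2 + 2·4 + 2 = 1066  −1 ⇒ G_2=1065
G_2=1065  [base 4] 4^(4 + 1) + 2·4^2 + 2·4 + 1  →[4↦5]→  5^(5 + 1) + 2·5^2 + 2·5 + 1 = 15686  −1 ⇒ G_3=15685
G_3=15685  [base 5] 5^(5 + 1) + 2·5^2 + 2·5  →[5↦6]→  6^(6 + 1) + 2·6^2 + 2·6 = 280020  −1 ⇒ G_4=280019
G_4=280019  [base 6] 6^(6 + 1) + 2·6^2 + 6 + 5  →[6↦7]→  7^(7 + 1) + 2·7^2 + 7 + 5 = 5764911  −1 ⇒ G_5=5764910
G_5=5764910  [base 7] 7^(7 + 1) + 2·7^2 + 7 + 4  →[7↦8]→  8^(8 + 1) + 2·8^2 + 8 + 4 = 134217868  −1 ⇒ G_6=134217867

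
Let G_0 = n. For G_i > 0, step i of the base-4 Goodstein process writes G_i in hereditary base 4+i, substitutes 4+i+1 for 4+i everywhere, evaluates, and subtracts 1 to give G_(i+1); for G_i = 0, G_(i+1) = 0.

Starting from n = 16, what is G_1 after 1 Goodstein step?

24

G_0 = 16. HB_4(16) = 4^2. Bump = 25. G_1 = 24.
G_1 = 24. HB_5(24) = 4·5 + 4. Bump = 28. G_2 = 27.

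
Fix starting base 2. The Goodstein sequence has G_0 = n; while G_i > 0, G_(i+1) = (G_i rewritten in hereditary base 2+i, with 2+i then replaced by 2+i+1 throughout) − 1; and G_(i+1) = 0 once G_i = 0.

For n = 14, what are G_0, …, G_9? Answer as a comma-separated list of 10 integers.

i=0: 14 = 2^(2 + 1) + 2^2 + 2 (b=2); 2→3: 3^(3 + 1) + 3^3 + 3 = 111; 111−1 = 110
i=1: 110 = 3^(3 + 1) + 3^3 + 2 (b=3); 3→4: 4^(4 + 1) + 4^4 + 2 = 1282; 1282−1 = 1281
i=2: 1281 = 4^(4 + 1) + 4^4 + 1 (b=4); 4→5: 5^(5 + 1) + 5^5 + 1 = 18751; 18751−1 = 18750
i=3: 18750 = 5^(5 + 1) + 5^5 (b=5); 5→6: 6^(6 + 1) + 6^6 = 326592; 326592−1 = 326591
i=4: 326591 = 6^(6 + 1) + 5·6^5 + 5·6^4 + 5·6^3 + 5·6^2 + 5·6 + 5 (b=6); 6→7: 7^(7 + 1) + 5·7^5 + 5·7^4 + 5·7^3 + 5·7^2 + 5·7 + 5 = 5862841; 5862841−1 = 5862840
i=5: 5862840 = 7^(7 + 1) + 5·7^5 + 5·7^4 + 5·7^3 + 5·7^2 + 5·7 + 4 (b=7); 7→8: 8^(8 + 1) + 5·8^5 + 5·8^4 + 5·8^3 + 5·8^2 + 5·8 + 4 = 134404972; 134404972−1 = 134404971
i=6: 134404971 = 8^(8 + 1) + 5·8^5 + 5·8^4 + 5·8^3 + 5·8^2 + 5·8 + 3 (b=8); 8→9: 9^(9 + 1) + 5·9^5 + 5·9^4 + 5·9^3 + 5·9^2 + 5·9 + 3 = 3487116549; 3487116549−1 = 3487116548
i=7: 3487116548 = 9^(9 + 1) + 5·9^5 + 5·9^4 + 5·9^3 + 5·9^2 + 5·9 + 2 (b=9); 9→10: 10^(10 + 1) + 5·10^5 + 5·10^4 + 5·10^3 + 5·10^2 + 5·10 + 2 = 100000555552; 100000555552−1 = 100000555551
i=8: 100000555551 = 10^(10 + 1) + 5·10^5 + 5·10^4 + 5·10^3 + 5·10^2 + 5·10 + 1 (b=10); 10→11: 11^(11 + 1) + 5·11^5 + 5·11^4 + 5·11^3 + 5·11^2 + 5·11 + 1 = 3138429262497; 3138429262497−1 = 3138429262496

14, 110, 1281, 18750, 326591, 5862840, 134404971, 3487116548, 100000555551, 3138429262496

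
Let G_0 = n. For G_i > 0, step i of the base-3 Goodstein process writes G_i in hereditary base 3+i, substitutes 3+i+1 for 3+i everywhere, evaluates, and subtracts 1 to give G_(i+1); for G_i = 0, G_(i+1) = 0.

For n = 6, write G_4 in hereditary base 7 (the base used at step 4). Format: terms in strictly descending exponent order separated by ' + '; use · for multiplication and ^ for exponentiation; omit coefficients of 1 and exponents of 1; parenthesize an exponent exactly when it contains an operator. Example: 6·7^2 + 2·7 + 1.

7

6 —HB3→ 2·3 —bump→ 2·4 = 8 —(−1)→ 7
7 —HB4→ 4 + 3 —bump→ 5 + 3 = 8 —(−1)→ 7
7 —HB5→ 5 + 2 —bump→ 6 + 2 = 8 —(−1)→ 7
7 —HB6→ 6 + 1 —bump→ 7 + 1 = 8 —(−1)→ 7
7 —HB7→ 7 —bump→ 8 = 8 —(−1)→ 7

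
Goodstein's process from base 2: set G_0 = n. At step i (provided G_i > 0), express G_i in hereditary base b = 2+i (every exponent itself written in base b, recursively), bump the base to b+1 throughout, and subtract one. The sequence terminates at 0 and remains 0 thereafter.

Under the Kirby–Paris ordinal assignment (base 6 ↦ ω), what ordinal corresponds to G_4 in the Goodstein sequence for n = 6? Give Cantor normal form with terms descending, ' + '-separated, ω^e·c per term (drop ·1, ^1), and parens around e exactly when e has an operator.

base 2: 6 = 2^2 + 2; at 3: 3^3 + 3 = 30; next = 29
base 3: 29 = 3^3 + 2; at 4: 4^4 + 2 = 258; next = 257
base 4: 257 = 4^4 + 1; at 5: 5^5 + 1 = 3126; next = 3125
base 5: 3125 = 5^5; at 6: 6^6 = 46656; next = 46655
base 6: 46655 = 5·6^5 + 5·6^4 + 5·6^3 + 5·6^2 + 5·6 + 5; at 7: 5·7^5 + 5·7^4 + 5·7^3 + 5·7^2 + 5·7 + 5 = 98040; next = 98039

ω^5·5 + ω^4·5 + ω^3·5 + ω^2·5 + ω·5 + 5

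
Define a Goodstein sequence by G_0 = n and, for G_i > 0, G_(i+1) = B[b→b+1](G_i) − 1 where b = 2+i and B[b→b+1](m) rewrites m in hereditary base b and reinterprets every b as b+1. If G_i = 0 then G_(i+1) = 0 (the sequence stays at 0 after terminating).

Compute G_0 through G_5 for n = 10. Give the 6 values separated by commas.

10, 83, 1025, 15625, 279935, 4215754

step 0: 10 = 2^(2 + 1) + 2; sub 3 for 2: 3^(3 + 1) + 3; = 84; G_1 = 84−1 = 83
step 1: 83 = 3^(3 + 1) + 2; sub 4 for 3: 4^(4 + 1) + 2; = 1026; G_2 = 1026−1 = 1025
step 2: 1025 = 4^(4 + 1) + 1; sub 5 for 4: 5^(5 + 1) + 1; = 15626; G_3 = 15626−1 = 15625
step 3: 15625 = 5^(5 + 1); sub 6 for 5: 6^(6 + 1); = 279936; G_4 = 279936−1 = 279935
step 4: 279935 = 5·6^6 + 5·6^5 + 5·6^4 + 5·6^3 + 5·6^2 + 5·6 + 5; sub 7 for 6: 5·7^7 + 5·7^5 + 5·7^4 + 5·7^3 + 5·7^2 + 5·7 + 5; = 4215755; G_5 = 4215755−1 = 4215754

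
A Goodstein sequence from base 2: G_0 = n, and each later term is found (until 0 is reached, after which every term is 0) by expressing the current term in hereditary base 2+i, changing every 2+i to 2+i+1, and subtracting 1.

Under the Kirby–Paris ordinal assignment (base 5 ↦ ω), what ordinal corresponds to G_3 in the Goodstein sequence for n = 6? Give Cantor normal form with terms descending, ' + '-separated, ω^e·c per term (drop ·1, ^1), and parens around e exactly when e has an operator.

ω^ω

i=0: 6 = 2^2 + 2 (b=2); 2→3: 3^3 + 3 = 30; 30−1 = 29
i=1: 29 = 3^3 + 2 (b=3); 3→4: 4^4 + 2 = 258; 258−1 = 257
i=2: 257 = 4^4 + 1 (b=4); 4→5: 5^5 + 1 = 3126; 3126−1 = 3125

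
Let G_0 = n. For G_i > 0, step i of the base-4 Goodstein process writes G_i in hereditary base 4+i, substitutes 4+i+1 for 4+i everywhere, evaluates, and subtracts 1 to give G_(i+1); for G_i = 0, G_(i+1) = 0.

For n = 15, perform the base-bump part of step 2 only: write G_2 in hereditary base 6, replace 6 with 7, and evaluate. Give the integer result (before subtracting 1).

22

15 —HB4→ 3·4 + 3 —bump→ 3·5 + 3 = 18 —(−1)→ 17
17 —HB5→ 3·5 + 2 —bump→ 3·6 + 2 = 20 —(−1)→ 19
19 —HB6→ 3·6 + 1 —bump→ 3·7 + 1 = 22 —(−1)→ 21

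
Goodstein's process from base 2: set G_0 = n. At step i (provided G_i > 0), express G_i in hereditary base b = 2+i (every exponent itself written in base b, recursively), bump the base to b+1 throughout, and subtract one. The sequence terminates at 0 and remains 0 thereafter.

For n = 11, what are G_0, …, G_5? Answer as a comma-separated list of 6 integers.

step 0: 11 = 2^(2 + 1) + 2 + 1; sub 3 for 2: 3^(3 + 1) + 3 + 1; = 85; G_1 = 85−1 = 84
step 1: 84 = 3^(3 + 1) + 3; sub 4 for 3: 4^(4 + 1) + 4; = 1028; G_2 = 1028−1 = 1027
step 2: 1027 = 4^(4 + 1) + 3; sub 5 for 4: 5^(5 + 1) + 3; = 15628; G_3 = 15628−1 = 15627
step 3: 15627 = 5^(5 + 1) + 2; sub 6 for 5: 6^(6 + 1) + 2; = 279938; G_4 = 279938−1 = 279937
step 4: 279937 = 6^(6 + 1) + 1; sub 7 for 6: 7^(7 + 1) + 1; = 5764802; G_5 = 5764802−1 = 5764801

11, 84, 1027, 15627, 279937, 5764801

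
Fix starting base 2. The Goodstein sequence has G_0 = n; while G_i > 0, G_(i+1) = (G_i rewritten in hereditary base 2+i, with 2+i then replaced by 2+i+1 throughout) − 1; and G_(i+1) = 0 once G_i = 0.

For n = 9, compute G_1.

81

base 2: 9 = 2^(2 + 1) + 1; at 3: 3^(3 + 1) + 1 = 82; next = 81
base 3: 81 = 3^(3 + 1); at 4: 4^(4 + 1) = 1024; next = 1023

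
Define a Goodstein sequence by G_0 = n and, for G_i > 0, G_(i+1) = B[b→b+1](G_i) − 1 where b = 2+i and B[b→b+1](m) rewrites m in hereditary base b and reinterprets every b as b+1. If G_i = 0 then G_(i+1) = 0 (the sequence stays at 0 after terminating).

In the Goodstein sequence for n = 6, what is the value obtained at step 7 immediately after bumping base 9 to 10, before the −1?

555552

[0] 6 ≡ 2^2 + 2 (base 2). Lift 3: 30. −1: 29.
[1] 29 ≡ 3^3 + 2 (base 3). Lift 4: 258. −1: 257.
[2] 257 ≡ 4^4 + 1 (base 4). Lift 5: 3126. −1: 3125.
[3] 3125 ≡ 5^5 (base 5). Lift 6: 46656. −1: 46655.
[4] 46655 ≡ 5·6^5 + 5·6^4 + 5·6^3 + 5·6^2 + 5·6 + 5 (base 6). Lift 7: 98040. −1: 98039.
[5] 98039 ≡ 5·7^5 + 5·7^4 + 5·7^3 + 5·7^2 + 5·7 + 4 (base 7). Lift 8: 187244. −1: 187243.
[6] 187243 ≡ 5·8^5 + 5·8^4 + 5·8^3 + 5·8^2 + 5·8 + 3 (base 8). Lift 9: 332148. −1: 332147.
[7] 332147 ≡ 5·9^5 + 5·9^4 + 5·9^3 + 5·9^2 + 5·9 + 2 (base 9). Lift 10: 555552. −1: 555551.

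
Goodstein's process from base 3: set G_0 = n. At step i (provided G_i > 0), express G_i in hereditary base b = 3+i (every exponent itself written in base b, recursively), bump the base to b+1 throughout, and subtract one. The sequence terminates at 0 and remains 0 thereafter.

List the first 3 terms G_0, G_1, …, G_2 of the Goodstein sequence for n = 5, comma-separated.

5, 5, 5

i=0: 5 = 3 + 2 (b=3); 3→4: 4 + 2 = 6; 6−1 = 5
i=1: 5 = 4 + 1 (b=4); 4→5: 5 + 1 = 6; 6−1 = 5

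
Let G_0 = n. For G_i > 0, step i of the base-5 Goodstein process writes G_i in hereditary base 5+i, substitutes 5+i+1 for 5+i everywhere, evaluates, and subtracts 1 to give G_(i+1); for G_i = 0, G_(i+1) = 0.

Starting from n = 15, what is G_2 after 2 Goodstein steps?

i=0: 15 = 3·5 (b=5); 5→6: 3·6 = 18; 18−1 = 17
i=1: 17 = 2·6 + 5 (b=6); 6→7: 2·7 + 5 = 19; 19−1 = 18

18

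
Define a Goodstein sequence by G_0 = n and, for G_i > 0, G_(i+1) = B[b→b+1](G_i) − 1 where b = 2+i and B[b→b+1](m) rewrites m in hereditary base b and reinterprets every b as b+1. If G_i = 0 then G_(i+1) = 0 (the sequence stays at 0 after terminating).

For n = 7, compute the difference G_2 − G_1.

G_0 = 7. HB_2(7) = 2^2 + 2 + 1. Bump = 31. G_1 = 30.
G_1 = 30. HB_3(30) = 3^3 + 3. Bump = 260. G_2 = 259.

229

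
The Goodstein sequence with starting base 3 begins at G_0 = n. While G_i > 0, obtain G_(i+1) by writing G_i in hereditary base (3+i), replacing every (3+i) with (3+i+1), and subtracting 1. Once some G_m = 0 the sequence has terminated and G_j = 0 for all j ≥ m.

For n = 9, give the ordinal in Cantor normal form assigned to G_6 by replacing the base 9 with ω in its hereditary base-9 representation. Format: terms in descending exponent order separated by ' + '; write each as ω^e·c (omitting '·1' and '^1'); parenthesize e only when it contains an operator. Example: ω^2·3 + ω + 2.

ω·2 + 6

i=0: 9 = 3^2 (b=3); 3→4: 4^2 = 16; 16−1 = 15
i=1: 15 = 3·4 + 3 (b=4); 4→5: 3·5 + 3 = 18; 18−1 = 17
i=2: 17 = 3·5 + 2 (b=5); 5→6: 3·6 + 2 = 20; 20−1 = 19
i=3: 19 = 3·6 + 1 (b=6); 6→7: 3·7 + 1 = 22; 22−1 = 21
i=4: 21 = 3·7 (b=7); 7→8: 3·8 = 24; 24−1 = 23
i=5: 23 = 2·8 + 7 (b=8); 8→9: 2·9 + 7 = 25; 25−1 = 24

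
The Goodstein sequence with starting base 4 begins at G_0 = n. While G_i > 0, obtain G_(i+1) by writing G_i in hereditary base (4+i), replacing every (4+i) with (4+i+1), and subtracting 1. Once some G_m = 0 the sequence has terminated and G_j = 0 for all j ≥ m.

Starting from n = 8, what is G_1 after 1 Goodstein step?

9

step 0: 8 = 2·4; sub 5 for 4: 2·5; = 10; G_1 = 10−1 = 9
step 1: 9 = 5 + 4; sub 6 for 5: 6 + 4; = 10; G_2 = 10−1 = 9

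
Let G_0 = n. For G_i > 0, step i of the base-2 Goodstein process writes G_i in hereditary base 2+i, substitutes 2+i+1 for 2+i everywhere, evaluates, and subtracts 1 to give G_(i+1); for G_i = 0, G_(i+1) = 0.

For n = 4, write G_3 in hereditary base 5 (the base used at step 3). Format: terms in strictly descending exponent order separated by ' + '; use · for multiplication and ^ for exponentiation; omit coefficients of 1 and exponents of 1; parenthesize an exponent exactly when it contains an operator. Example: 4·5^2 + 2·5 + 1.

step 0: 4 = 2^2; sub 3 for 2: 3^3; = 27; G_1 = 27−1 = 26
step 1: 26 = 2·3^2 + 2·3 + 2; sub 4 for 3: 2·4^2 + 2·4 + 2; = 42; G_2 = 42−1 = 41
step 2: 41 = 2·4^2 + 2·4 + 1; sub 5 for 4: 2·5^2 + 2·5 + 1; = 61; G_3 = 61−1 = 60
step 3: 60 = 2·5^2 + 2·5; sub 6 for 5: 2·6^2 + 2·6; = 84; G_4 = 84−1 = 83

2·5^2 + 2·5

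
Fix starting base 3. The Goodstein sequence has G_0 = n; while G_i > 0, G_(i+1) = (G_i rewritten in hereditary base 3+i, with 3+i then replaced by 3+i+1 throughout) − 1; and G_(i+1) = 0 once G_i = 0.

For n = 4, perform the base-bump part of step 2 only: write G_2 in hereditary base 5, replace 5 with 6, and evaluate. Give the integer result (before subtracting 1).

4

G_0=4  [base 3] 3 + 1  →[3↦4]→  4 + 1 = 5  −1 ⇒ G_1=4
G_1=4  [base 4] 4  →[4↦5]→  5 = 5  −1 ⇒ G_2=4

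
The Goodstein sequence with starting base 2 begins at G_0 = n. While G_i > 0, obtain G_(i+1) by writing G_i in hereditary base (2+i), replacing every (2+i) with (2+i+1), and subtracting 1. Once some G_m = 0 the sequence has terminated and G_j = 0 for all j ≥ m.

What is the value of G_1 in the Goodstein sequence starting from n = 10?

83

step 0: 10 = 2^(2 + 1) + 2; sub 3 for 2: 3^(3 + 1) + 3; = 84; G_1 = 84−1 = 83
step 1: 83 = 3^(3 + 1) + 2; sub 4 for 3: 4^(4 + 1) + 2; = 1026; G_2 = 1026−1 = 1025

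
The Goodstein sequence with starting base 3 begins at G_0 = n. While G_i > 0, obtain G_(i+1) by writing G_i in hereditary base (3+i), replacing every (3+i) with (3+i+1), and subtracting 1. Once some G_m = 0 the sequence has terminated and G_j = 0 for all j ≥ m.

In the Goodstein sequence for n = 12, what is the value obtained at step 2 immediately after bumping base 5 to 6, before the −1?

38

[0] 12 ≡ 3^2 + 3 (base 3). Lift 4: 20. −1: 19.
[1] 19 ≡ 4^2 + 3 (base 4). Lift 5: 28. −1: 27.
[2] 27 ≡ 5^2 + 2 (base 5). Lift 6: 38. −1: 37.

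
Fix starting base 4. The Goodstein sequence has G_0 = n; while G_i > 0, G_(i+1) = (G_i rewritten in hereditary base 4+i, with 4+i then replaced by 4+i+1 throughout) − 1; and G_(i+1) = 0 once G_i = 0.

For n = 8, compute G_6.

9

base 4: 8 = 2·4; at 5: 2·5 = 10; next = 9
base 5: 9 = 5 + 4; at 6: 6 + 4 = 10; next = 9
base 6: 9 = 6 + 3; at 7: 7 + 3 = 10; next = 9
base 7: 9 = 7 + 2; at 8: 8 + 2 = 10; next = 9
base 8: 9 = 8 + 1; at 9: 9 + 1 = 10; next = 9
base 9: 9 = 9; at 10: 10 = 10; next = 9
base 10: 9 = 9; at 11: 9 = 9; next = 8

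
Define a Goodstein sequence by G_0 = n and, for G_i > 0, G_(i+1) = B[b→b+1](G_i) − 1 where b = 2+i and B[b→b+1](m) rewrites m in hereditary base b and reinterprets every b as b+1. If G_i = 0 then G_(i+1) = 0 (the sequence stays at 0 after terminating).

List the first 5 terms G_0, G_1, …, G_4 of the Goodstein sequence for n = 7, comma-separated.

[0] 7 ≡ 2^2 + 2 + 1 (base 2). Lift 3: 31. −1: 30.
[1] 30 ≡ 3^3 + 3 (base 3). Lift 4: 260. −1: 259.
[2] 259 ≡ 4^4 + 3 (base 4). Lift 5: 3128. −1: 3127.
[3] 3127 ≡ 5^5 + 2 (base 5). Lift 6: 46658. −1: 46657.

7, 30, 259, 3127, 46657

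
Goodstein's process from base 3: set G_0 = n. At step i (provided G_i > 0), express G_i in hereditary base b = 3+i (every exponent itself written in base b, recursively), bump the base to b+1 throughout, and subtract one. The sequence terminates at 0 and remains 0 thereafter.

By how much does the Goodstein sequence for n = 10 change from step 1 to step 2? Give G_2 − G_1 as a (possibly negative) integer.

G_0 = 10. HB_3(10) = 3^2 + 1. Bump = 17. G_1 = 16.
G_1 = 16. HB_4(16) = 4^2. Bump = 25. G_2 = 24.

8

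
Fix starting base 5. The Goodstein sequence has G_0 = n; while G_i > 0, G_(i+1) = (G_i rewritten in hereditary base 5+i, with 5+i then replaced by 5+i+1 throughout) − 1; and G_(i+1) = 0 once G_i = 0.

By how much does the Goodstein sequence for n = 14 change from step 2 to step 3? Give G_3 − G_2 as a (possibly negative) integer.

[0] 14 ≡ 2·5 + 4 (base 5). Lift 6: 16. −1: 15.
[1] 15 ≡ 2·6 + 3 (base 6). Lift 7: 17. −1: 16.
[2] 16 ≡ 2·7 + 2 (base 7). Lift 8: 18. −1: 17.

1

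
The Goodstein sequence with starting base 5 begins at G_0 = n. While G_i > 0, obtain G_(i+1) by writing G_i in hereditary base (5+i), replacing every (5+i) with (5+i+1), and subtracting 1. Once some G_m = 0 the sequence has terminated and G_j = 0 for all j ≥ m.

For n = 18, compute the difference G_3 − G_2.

18 —HB5→ 3·5 + 3 —bump→ 3·6 + 3 = 21 —(−1)→ 20
20 —HB6→ 3·6 + 2 —bump→ 3·7 + 2 = 23 —(−1)→ 22
22 —HB7→ 3·7 + 1 —bump→ 3·8 + 1 = 25 —(−1)→ 24

2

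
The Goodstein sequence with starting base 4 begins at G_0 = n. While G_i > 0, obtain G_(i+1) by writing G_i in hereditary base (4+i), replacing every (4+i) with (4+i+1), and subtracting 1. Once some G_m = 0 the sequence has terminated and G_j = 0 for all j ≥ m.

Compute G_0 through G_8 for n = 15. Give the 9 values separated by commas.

G_0 = 15. HB_4(15) = 3·4 + 3. Bump = 18. G_1 = 17.
G_1 = 17. HB_5(17) = 3·5 + 2. Bump = 20. G_2 = 19.
G_2 = 19. HB_6(19) = 3·6 + 1. Bump = 22. G_3 = 21.
G_3 = 21. HB_7(21) = 3·7. Bump = 24. G_4 = 23.
G_4 = 23. HB_8(23) = 2·8 + 7. Bump = 25. G_5 = 24.
G_5 = 24. HB_9(24) = 2·9 + 6. Bump = 26. G_6 = 25.
G_6 = 25. HB_10(25) = 2·10 + 5. Bump = 27. G_7 = 26.
G_7 = 26. HB_11(26) = 2·11 + 4. Bump = 28. G_8 = 27.

15, 17, 19, 21, 23, 24, 25, 26, 27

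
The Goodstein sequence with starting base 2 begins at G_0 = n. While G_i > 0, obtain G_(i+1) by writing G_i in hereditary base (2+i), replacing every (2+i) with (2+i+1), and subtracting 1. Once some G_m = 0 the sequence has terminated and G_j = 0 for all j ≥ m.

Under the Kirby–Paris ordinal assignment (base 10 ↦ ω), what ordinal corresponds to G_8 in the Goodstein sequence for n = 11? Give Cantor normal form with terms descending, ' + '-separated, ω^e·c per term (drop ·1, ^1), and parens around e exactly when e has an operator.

ω^ω·7 + ω^7·7 + ω^6·7 + ω^5·7 + ω^4·7 + ω^3·7 + ω^2·7 + ω·7 + 5

11 —HB2→ 2^(2 + 1) + 2 + 1 —bump→ 3^(3 + 1) + 3 + 1 = 85 —(−1)→ 84
84 —HB3→ 3^(3 + 1) + 3 —bump→ 4^(4 + 1) + 4 = 1028 —(−1)→ 1027
1027 —HB4→ 4^(4 + 1) + 3 —bump→ 5^(5 + 1) + 3 = 15628 —(−1)→ 15627
15627 —HB5→ 5^(5 + 1) + 2 —bump→ 6^(6 + 1) + 2 = 279938 —(−1)→ 279937
279937 —HB6→ 6^(6 + 1) + 1 —bump→ 7^(7 + 1) + 1 = 5764802 —(−1)→ 5764801
5764801 —HB7→ 7^(7 + 1) —bump→ 8^(8 + 1) = 134217728 —(−1)→ 134217727
134217727 —HB8→ 7·8^8 + 7·8^7 + 7·8^6 + 7·8^5 + 7·8^4 + 7·8^3 + 7·8^2 + 7·8 + 7 —bump→ 7·9^9 + 7·9^7 + 7·9^6 + 7·9^5 + 7·9^4 + 7·9^3 + 7·9^2 + 7·9 + 7 = 2749609303 —(−1)→ 2749609302
2749609302 —HB9→ 7·9^9 + 7·9^7 + 7·9^6 + 7·9^5 + 7·9^4 + 7·9^3 + 7·9^2 + 7·9 + 6 —bump→ 7·10^10 + 7·10^7 + 7·10^6 + 7·10^5 + 7·10^4 + 7·10^3 + 7·10^2 + 7·10 + 6 = 70077777776 —(−1)→ 70077777775
70077777775 —HB10→ 7·10^10 + 7·10^7 + 7·10^6 + 7·10^5 + 7·10^4 + 7·10^3 + 7·10^2 + 7·10 + 5 —bump→ 7·11^11 + 7·11^7 + 7·11^6 + 7·11^5 + 7·11^4 + 7·11^3 + 7·11^2 + 7·11 + 5 = 1997331745491 —(−1)→ 1997331745490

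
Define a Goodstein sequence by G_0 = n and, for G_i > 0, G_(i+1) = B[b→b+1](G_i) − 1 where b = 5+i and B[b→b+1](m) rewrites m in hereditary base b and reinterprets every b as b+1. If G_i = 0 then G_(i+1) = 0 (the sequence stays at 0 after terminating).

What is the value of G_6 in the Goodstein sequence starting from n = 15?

22

(0) 15|_5 = 3·5 ↦ 3·6|_6 = 18 ⇒ 17
(1) 17|_6 = 2·6 + 5 ↦ 2·7 + 5|_7 = 19 ⇒ 18
(2) 18|_7 = 2·7 + 4 ↦ 2·8 + 4|_8 = 20 ⇒ 19
(3) 19|_8 = 2·8 + 3 ↦ 2·9 + 3|_9 = 21 ⇒ 20
(4) 20|_9 = 2·9 + 2 ↦ 2·10 + 2|_10 = 22 ⇒ 21
(5) 21|_10 = 2·10 + 1 ↦ 2·11 + 1|_11 = 23 ⇒ 22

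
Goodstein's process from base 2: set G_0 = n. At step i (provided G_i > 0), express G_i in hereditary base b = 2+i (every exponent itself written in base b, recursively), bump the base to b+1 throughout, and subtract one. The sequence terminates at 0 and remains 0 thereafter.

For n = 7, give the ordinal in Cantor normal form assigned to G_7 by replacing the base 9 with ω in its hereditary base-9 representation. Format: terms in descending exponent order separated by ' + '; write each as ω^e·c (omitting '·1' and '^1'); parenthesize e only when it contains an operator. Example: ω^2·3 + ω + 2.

ω^7·7 + ω^6·7 + ω^5·7 + ω^4·7 + ω^3·7 + ω^2·7 + ω·7 + 6

G_0 = 7. HB_2(7) = 2^2 + 2 + 1. Bump = 31. G_1 = 30.
G_1 = 30. HB_3(30) = 3^3 + 3. Bump = 260. G_2 = 259.
G_2 = 259. HB_4(259) = 4^4 + 3. Bump = 3128. G_3 = 3127.
G_3 = 3127. HB_5(3127) = 5^5 + 2. Bump = 46658. G_4 = 46657.
G_4 = 46657. HB_6(46657) = 6^6 + 1. Bump = 823544. G_5 = 823543.
G_5 = 823543. HB_7(823543) = 7^7. Bump = 16777216. G_6 = 16777215.
G_6 = 16777215. HB_8(16777215) = 7·8^7 + 7·8^6 + 7·8^5 + 7·8^4 + 7·8^3 + 7·8^2 + 7·8 + 7. Bump = 37665880. G_7 = 37665879.
G_7 = 37665879. HB_9(37665879) = 7·9^7 + 7·9^6 + 7·9^5 + 7·9^4 + 7·9^3 + 7·9^2 + 7·9 + 6. Bump = 77777776. G_8 = 77777775.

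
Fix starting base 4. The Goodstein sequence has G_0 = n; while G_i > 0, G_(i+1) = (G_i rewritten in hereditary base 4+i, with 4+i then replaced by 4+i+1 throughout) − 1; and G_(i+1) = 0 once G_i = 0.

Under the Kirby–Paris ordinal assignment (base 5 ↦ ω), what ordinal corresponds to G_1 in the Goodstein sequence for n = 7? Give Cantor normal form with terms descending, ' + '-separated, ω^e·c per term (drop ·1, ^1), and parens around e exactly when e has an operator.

ω + 2

7 —HB4→ 4 + 3 —bump→ 5 + 3 = 8 —(−1)→ 7
7 —HB5→ 5 + 2 —bump→ 6 + 2 = 8 —(−1)→ 7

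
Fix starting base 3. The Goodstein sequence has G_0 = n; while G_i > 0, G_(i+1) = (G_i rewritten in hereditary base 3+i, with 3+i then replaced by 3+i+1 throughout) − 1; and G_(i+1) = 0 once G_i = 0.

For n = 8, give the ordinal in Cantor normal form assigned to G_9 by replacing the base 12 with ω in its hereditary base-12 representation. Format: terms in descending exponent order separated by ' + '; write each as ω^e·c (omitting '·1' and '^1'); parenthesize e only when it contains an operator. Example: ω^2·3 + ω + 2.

G_0=8  [base 3] 2·3 + 2  →[3↦4]→  2·4 + 2 = 10  −1 ⇒ G_1=9
G_1=9  [base 4] 2·4 + 1  →[4↦5]→  2·5 + 1 = 11  −1 ⇒ G_2=10
G_2=10  [base 5] 2·5  →[5↦6]→  2·6 = 12  −1 ⇒ G_3=11
G_3=11  [base 6] 6 + 5  →[6↦7]→  7 + 5 = 12  −1 ⇒ G_4=11
G_4=11  [base 7] 7 + 4  →[7↦8]→  8 + 4 = 12  −1 ⇒ G_5=11
G_5=11  [base 8] 8 + 3  →[8↦9]→  9 + 3 = 12  −1 ⇒ G_6=11
G_6=11  [base 9] 9 + 2  →[9↦10]→  10 + 2 = 12  −1 ⇒ G_7=11
G_7=11  [base 10] 10 + 1  →[10↦11]→  11 + 1 = 12  −1 ⇒ G_8=11
G_8=11  [base 11] 11  →[11↦12]→  12 = 12  −1 ⇒ G_9=11

11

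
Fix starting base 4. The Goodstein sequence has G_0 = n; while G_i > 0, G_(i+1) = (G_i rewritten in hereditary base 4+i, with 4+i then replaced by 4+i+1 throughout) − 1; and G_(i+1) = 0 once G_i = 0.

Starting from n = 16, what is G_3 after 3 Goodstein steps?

(0) 16|_4 = 4^2 ↦ 5^2|_5 = 25 ⇒ 24
(1) 24|_5 = 4·5 + 4 ↦ 4·6 + 4|_6 = 28 ⇒ 27
(2) 27|_6 = 4·6 + 3 ↦ 4·7 + 3|_7 = 31 ⇒ 30
(3) 30|_7 = 4·7 + 2 ↦ 4·8 + 2|_8 = 34 ⇒ 33

30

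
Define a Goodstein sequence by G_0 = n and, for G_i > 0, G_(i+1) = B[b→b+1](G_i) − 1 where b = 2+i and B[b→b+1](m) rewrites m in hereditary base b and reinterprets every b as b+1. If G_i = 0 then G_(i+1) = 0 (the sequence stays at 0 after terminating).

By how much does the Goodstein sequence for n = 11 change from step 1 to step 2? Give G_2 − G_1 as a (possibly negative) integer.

943

11 —HB2→ 2^(2 + 1) + 2 + 1 —bump→ 3^(3 + 1) + 3 + 1 = 85 —(−1)→ 84
84 —HB3→ 3^(3 + 1) + 3 —bump→ 4^(4 + 1) + 4 = 1028 —(−1)→ 1027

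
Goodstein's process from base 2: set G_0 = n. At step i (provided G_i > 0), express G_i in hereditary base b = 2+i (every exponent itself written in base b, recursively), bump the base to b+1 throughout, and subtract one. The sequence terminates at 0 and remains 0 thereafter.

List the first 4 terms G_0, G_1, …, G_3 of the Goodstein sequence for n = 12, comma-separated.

[0] 12 ≡ 2^(2 + 1) + 2^2 (base 2). Lift 3: 108. −1: 107.
[1] 107 ≡ 3^(3 + 1) + 2·3^2 + 2·3 + 2 (base 3). Lift 4: 1066. −1: 1065.
[2] 1065 ≡ 4^(4 + 1) + 2·4^2 + 2·4 + 1 (base 4). Lift 5: 15686. −1: 15685.

12, 107, 1065, 15685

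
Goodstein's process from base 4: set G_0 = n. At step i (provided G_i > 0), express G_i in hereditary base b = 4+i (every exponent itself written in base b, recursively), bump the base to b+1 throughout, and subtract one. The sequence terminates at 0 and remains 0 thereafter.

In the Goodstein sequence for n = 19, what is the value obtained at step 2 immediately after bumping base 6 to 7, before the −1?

(0) 19|_4 = 4^2 + 3 ↦ 5^2 + 3|_5 = 28 ⇒ 27
(1) 27|_5 = 5^2 + 2 ↦ 6^2 + 2|_6 = 38 ⇒ 37
(2) 37|_6 = 6^2 + 1 ↦ 7^2 + 1|_7 = 50 ⇒ 49

50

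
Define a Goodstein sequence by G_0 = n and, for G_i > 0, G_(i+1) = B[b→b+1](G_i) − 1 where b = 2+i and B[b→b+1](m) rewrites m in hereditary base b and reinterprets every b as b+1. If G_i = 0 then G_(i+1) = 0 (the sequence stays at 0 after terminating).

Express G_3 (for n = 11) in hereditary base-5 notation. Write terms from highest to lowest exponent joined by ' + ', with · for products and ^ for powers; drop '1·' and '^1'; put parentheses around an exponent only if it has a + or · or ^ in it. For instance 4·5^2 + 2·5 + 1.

base 2: 11 = 2^(2 + 1) + 2 + 1; at 3: 3^(3 + 1) + 3 + 1 = 85; next = 84
base 3: 84 = 3^(3 + 1) + 3; at 4: 4^(4 + 1) + 4 = 1028; next = 1027
base 4: 1027 = 4^(4 + 1) + 3; at 5: 5^(5 + 1) + 3 = 15628; next = 15627

5^(5 + 1) + 2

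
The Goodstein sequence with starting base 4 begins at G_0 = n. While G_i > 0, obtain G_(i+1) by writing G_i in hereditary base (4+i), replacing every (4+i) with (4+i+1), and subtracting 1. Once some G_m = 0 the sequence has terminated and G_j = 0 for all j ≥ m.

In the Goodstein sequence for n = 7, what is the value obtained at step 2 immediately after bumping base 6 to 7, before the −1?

8

[0] 7 ≡ 4 + 3 (base 4). Lift 5: 8. −1: 7.
[1] 7 ≡ 5 + 2 (base 5). Lift 6: 8. −1: 7.
[2] 7 ≡ 6 + 1 (base 6). Lift 7: 8. −1: 7.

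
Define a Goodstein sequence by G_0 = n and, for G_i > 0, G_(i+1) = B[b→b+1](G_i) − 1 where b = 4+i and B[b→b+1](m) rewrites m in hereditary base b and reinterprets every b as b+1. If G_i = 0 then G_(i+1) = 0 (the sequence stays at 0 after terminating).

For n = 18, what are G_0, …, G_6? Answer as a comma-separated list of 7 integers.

step 0: 18 = 4^2 + 2; sub 5 for 4: 5^2 + 2; = 27; G_1 = 27−1 = 26
step 1: 26 = 5^2 + 1; sub 6 for 5: 6^2 + 1; = 37; G_2 = 37−1 = 36
step 2: 36 = 6^2; sub 7 for 6: 7^2; = 49; G_3 = 49−1 = 48
step 3: 48 = 6·7 + 6; sub 8 for 7: 6·8 + 6; = 54; G_4 = 54−1 = 53
step 4: 53 = 6·8 + 5; sub 9 for 8: 6·9 + 5; = 59; G_5 = 59−1 = 58
step 5: 58 = 6·9 + 4; sub 10 for 9: 6·10 + 4; = 64; G_6 = 64−1 = 63

18, 26, 36, 48, 53, 58, 63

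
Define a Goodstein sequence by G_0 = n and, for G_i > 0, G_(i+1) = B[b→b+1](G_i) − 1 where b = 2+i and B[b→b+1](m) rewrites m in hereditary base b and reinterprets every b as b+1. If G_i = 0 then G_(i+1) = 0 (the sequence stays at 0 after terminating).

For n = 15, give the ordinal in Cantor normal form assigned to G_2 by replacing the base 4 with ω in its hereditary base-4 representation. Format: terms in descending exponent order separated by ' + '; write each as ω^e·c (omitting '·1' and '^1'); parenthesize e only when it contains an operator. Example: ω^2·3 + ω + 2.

ω^(ω + 1) + ω^ω + 3

(0) 15|_2 = 2^(2 + 1) + 2^2 + 2 + 1 ↦ 3^(3 + 1) + 3^3 + 3 + 1|_3 = 112 ⇒ 111
(1) 111|_3 = 3^(3 + 1) + 3^3 + 3 ↦ 4^(4 + 1) + 4^4 + 4|_4 = 1284 ⇒ 1283
(2) 1283|_4 = 4^(4 + 1) + 4^4 + 3 ↦ 5^(5 + 1) + 5^5 + 3|_5 = 18753 ⇒ 18752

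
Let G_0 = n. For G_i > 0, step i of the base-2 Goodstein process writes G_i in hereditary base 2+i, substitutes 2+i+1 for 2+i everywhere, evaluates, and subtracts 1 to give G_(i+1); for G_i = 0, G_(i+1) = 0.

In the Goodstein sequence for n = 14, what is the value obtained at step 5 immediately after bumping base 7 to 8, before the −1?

G_0 = 14. HB_2(14) = 2^(2 + 1) + 2^2 + 2. Bump = 111. G_1 = 110.
G_1 = 110. HB_3(110) = 3^(3 + 1) + 3^3 + 2. Bump = 1282. G_2 = 1281.
G_2 = 1281. HB_4(1281) = 4^(4 + 1) + 4^4 + 1. Bump = 18751. G_3 = 18750.
G_3 = 18750. HB_5(18750) = 5^(5 + 1) + 5^5. Bump = 326592. G_4 = 326591.
G_4 = 326591. HB_6(326591) = 6^(6 + 1) + 5·6^5 + 5·6^4 + 5·6^3 + 5·6^2 + 5·6 + 5. Bump = 5862841. G_5 = 5862840.
G_5 = 5862840. HB_7(5862840) = 7^(7 + 1) + 5·7^5 + 5·7^4 + 5·7^3 + 5·7^2 + 5·7 + 4. Bump = 134404972. G_6 = 134404971.

134404972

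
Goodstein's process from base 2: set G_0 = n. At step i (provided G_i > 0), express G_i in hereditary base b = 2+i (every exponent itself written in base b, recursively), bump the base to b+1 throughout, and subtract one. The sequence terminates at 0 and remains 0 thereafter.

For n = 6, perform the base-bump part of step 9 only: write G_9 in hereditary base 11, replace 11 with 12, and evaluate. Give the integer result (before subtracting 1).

1357260

G_0 = 6. HB_2(6) = 2^2 + 2. Bump = 30. G_1 = 29.
G_1 = 29. HB_3(29) = 3^3 + 2. Bump = 258. G_2 = 257.
G_2 = 257. HB_4(257) = 4^4 + 1. Bump = 3126. G_3 = 3125.
G_3 = 3125. HB_5(3125) = 5^5. Bump = 46656. G_4 = 46655.
G_4 = 46655. HB_6(46655) = 5·6^5 + 5·6^4 + 5·6^3 + 5·6^2 + 5·6 + 5. Bump = 98040. G_5 = 98039.
G_5 = 98039. HB_7(98039) = 5·7^5 + 5·7^4 + 5·7^3 + 5·7^2 + 5·7 + 4. Bump = 187244. G_6 = 187243.
G_6 = 187243. HB_8(187243) = 5·8^5 + 5·8^4 + 5·8^3 + 5·8^2 + 5·8 + 3. Bump = 332148. G_7 = 332147.
G_7 = 332147. HB_9(332147) = 5·9^5 + 5·9^4 + 5·9^3 + 5·9^2 + 5·9 + 2. Bump = 555552. G_8 = 555551.
G_8 = 555551. HB_10(555551) = 5·10^5 + 5·10^4 + 5·10^3 + 5·10^2 + 5·10 + 1. Bump = 885776. G_9 = 885775.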